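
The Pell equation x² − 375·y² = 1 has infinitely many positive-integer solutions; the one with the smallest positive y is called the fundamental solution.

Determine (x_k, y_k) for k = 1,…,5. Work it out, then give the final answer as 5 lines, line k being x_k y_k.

15124 781
457470751 23623688
13837575261124 714569313843
418558976041008001 21614292581499376
12660571893450834753124 653789121290623811405

√375 = [19; 2,1,2,1,5,1,2,1,2,38, …], period ℓ=10 (even) → k=9
i=0: a=19 ⇒ p=19, q=1
…
i=8: a=1 ⇒ p=5519, q=285
i=9: a=2 ⇒ p=15124, q=781
→ (15124, 781).  Check: 15124²=228735376, 375·781²=228735375, difference 1.
(15124+781√375)^2 = 457470751 + 23623688√375
(15124+781√375)^3 = 13837575261124 + 714569313843√375
(15124+781√375)^4 = 418558976041008001 + 21614292581499376√375
(15124+781√375)^5 = 12660571893450834753124 + 653789121290623811405√375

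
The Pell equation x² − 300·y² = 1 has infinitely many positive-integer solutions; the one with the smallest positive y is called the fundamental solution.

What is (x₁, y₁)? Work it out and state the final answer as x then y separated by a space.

√300 = [17; 3,8,3,34, …], period ℓ=4 (even) → k=3
i=0: a=17 ⇒ p=17, q=1
i=1: a=3 ⇒ p=52, q=3
i=2: a=8 ⇒ p=433, q=25
i=3: a=3 ⇒ p=1351, q=78
(x₁, y₁) = (1351, 78);  1351² − 300·78² = 1 ✓

1351 78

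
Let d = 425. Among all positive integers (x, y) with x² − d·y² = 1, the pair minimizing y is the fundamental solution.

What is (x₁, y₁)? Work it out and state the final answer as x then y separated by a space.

d=425: √d = [20; 1,1,1,1,1,1,40] (ℓ=7, odd), read p_13/q_13
a_0=20:  p_0=20·1+0=20,  q_0=20·0+1=1
…
a_2=1:  p_2=1·21+20=41,  q_2=1·1+1=2
…
a_4=1:  p_4=1·62+41=103,  q_4=1·3+2=5
…
a_6=1:  p_6=1·165+103=268,  q_6=1·8+5=13
…
a_8=1:  p_8=1·10885+268=11153,  q_8=1·528+13=541
a_9=1:  p_9=1·11153+10885=22038,  q_9=1·541+528=1069
a_10=1:  p_10=1·22038+11153=33191,  q_10=1·1069+541=1610
a_11=1:  p_11=1·33191+22038=55229,  q_11=1·1610+1069=2679
a_12=1:  p_12=1·55229+33191=88420,  q_12=1·2679+1610=4289
a_13=1:  p_13=1·88420+55229=143649,  q_13=1·4289+2679=6968
fundamental: x₁=143649, y₁=6968  (since 20635035201 − 425·48553024 = 1)

143649 6968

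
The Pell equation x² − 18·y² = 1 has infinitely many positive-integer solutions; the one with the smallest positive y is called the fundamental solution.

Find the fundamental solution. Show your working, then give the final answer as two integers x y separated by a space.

17 4

√18 → a₀=4, period (4,8); ℓ=2 even so k=1
step 0: (4, 1)  from 4·(1,0) + (0,1)
step 1: (17, 4)  from 4·(4,1) + (1,0)
(x₁, y₁) = (17, 4);  17² − 18·4² = 1 ✓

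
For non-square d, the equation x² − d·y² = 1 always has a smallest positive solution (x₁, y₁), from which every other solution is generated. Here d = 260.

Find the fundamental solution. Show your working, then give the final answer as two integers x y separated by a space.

√260 → a₀=16, period (8,32); ℓ=2 even so k=1
step 0: (16, 1)  from 16·(1,0) + (0,1)
step 1: (129, 8)  from 8·(16,1) + (1,0)
fundamental: x₁=129, y₁=8  (since 16641 − 260·64 = 1)

129 8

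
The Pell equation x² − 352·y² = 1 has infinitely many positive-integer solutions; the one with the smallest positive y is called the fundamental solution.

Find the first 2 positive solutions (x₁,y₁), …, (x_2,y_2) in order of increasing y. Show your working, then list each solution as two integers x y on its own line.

77617 4137
12048797377 642203058

[18; 1,3,5,9,5,3,1,36] for √352; ℓ=8 ⇒ convergent index 7
k=0  a_k=18  p_k/q_k = 18/1
k=1  a_k=1  p_k/q_k = 19/1
k=2  a_k=3  p_k/q_k = 75/4
k=3  a_k=5  p_k/q_k = 394/21
k=4  a_k=9  p_k/q_k = 3621/193
k=5  a_k=5  p_k/q_k = 18499/986
k=6  a_k=3  p_k/q_k = 59118/3151
k=7  a_k=1  p_k/q_k = 77617/4137
→ (77617, 4137).  Check: 77617²=6024398689, 352·4137²=6024398688, difference 1.
n=2: (77617,4137)∘(77617,4137) = (77617·77617+352·4137·4137, 77617·4137+4137·77617) = (12048797377,642203058)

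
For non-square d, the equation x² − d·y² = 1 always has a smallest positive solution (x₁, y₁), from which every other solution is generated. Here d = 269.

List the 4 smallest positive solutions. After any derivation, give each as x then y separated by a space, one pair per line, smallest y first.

13449 820
361751201 22056360
9730383791049 593271970460
261727862849884801 15957829439376720

√269 → a₀=16, period (2,2,32); ℓ=3 odd so k=5
i=0: a=16 ⇒ p=16, q=1
…
i=3: a=32 ⇒ p=2657, q=162
i=4: a=2 ⇒ p=5396, q=329
i=5: a=2 ⇒ p=13449, q=820
→ (13449, 820).  Check: 13449²=180875601, 269·820²=180875600, difference 1.
(x_2, y_2) = (13449·13449 + 269·820·820, 13449·820 + 820·13449) = (361751201, 22056360)
(x_3, y_3) = (13449·361751201 + 269·820·22056360, 13449·22056360 + 820·361751201) = (9730383791049, 593271970460)
(x_4, y_4) = (13449·9730383791049 + 269·820·593271970460, 13449·593271970460 + 820·9730383791049) = (261727862849884801, 15957829439376720)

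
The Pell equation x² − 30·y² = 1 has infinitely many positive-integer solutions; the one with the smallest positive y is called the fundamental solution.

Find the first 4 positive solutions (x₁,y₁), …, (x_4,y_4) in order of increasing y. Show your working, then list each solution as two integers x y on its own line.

11 2
241 44
5291 966
116161 21208

[5; 2,10] for √30; ℓ=2 ⇒ convergent index 1
step 0: (5, 1)  from 5·(1,0) + (0,1)
step 1: (11, 2)  from 2·(5,1) + (1,0)
fundamental: x₁=11, y₁=2  (since 121 − 30·4 = 1)
(x_2, y_2) = (11·11 + 30·2·2, 11·2 + 2·11) = (241, 44)
(x_3, y_3) = (11·241 + 30·2·44, 11·44 + 2·241) = (5291, 966)
(x_4, y_4) = (11·5291 + 30·2·966, 11·966 + 2·5291) = (116161, 21208)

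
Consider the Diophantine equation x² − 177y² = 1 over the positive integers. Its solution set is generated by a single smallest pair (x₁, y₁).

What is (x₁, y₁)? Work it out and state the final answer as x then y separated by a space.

62423 4692

[13; 3,3,2,8,2,3,3,26] for √177; ℓ=8 ⇒ convergent index 7
i=0: a=13 ⇒ p=13, q=1
…
i=2: a=3 ⇒ p=133, q=10
i=3: a=2 ⇒ p=306, q=23
…
i=6: a=3 ⇒ p=18985, q=1427
i=7: a=3 ⇒ p=62423, q=4692
→ (62423, 4692).  Check: 62423²=3896630929, 177·4692²=3896630928, difference 1.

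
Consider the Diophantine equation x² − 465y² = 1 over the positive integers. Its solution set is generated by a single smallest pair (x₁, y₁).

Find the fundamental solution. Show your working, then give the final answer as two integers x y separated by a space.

d=465: √d = [21; 1,1,3,2,2,2,3,1,1,42] (ℓ=10, even), read p_9/q_9
k=0  a_k=21  p_k/q_k = 21/1
k=1  a_k=1  p_k/q_k = 22/1
…
k=3  a_k=3  p_k/q_k = 151/7
k=4  a_k=2  p_k/q_k = 345/16
k=5  a_k=2  p_k/q_k = 841/39
k=6  a_k=2  p_k/q_k = 2027/94
k=7  a_k=3  p_k/q_k = 6922/321
k=8  a_k=1  p_k/q_k = 8949/415
k=9  a_k=1  p_k/q_k = 15871/736
(x₁, y₁) = (15871, 736);  15871² − 465·736² = 1 ✓

15871 736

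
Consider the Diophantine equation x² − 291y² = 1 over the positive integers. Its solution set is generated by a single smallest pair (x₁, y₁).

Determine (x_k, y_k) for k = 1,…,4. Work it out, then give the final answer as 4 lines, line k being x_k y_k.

[17; 17,34] for √291; ℓ=2 ⇒ convergent index 1
k=0  a_k=17  p_k/q_k = 17/1
k=1  a_k=17  p_k/q_k = 290/17
fundamental: x₁=290, y₁=17  (since 84100 − 291·289 = 1)
k=2:  x_2 = 290·290+291·17·17 = 168199,  y_2 = 290·17+17·290 = 9860
k=3:  x_3 = 290·168199+291·17·9860 = 97555130,  y_3 = 290·9860+17·168199 = 5718783
k=4:  x_4 = 290·97555130+291·17·5718783 = 56581807201,  y_4 = 290·5718783+17·97555130 = 3316884280

290 17
168199 9860
97555130 5718783
56581807201 3316884280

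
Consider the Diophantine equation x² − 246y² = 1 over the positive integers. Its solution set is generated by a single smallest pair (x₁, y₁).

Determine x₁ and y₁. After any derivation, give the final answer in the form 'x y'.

88805 5662

d=246: √d = [15; 1,2,5,1,14,1,5,2,1,30] (ℓ=10, even), read p_9/q_9
k=0  a_k=15  p_k/q_k = 15/1
k=1  a_k=1  p_k/q_k = 16/1
k=2  a_k=2  p_k/q_k = 47/3
k=3  a_k=5  p_k/q_k = 251/16
…
k=5  a_k=14  p_k/q_k = 4423/282
k=6  a_k=1  p_k/q_k = 4721/301
k=7  a_k=5  p_k/q_k = 28028/1787
k=8  a_k=2  p_k/q_k = 60777/3875
k=9  a_k=1  p_k/q_k = 88805/5662
(x₁, y₁) = (88805, 5662);  88805² − 246·5662² = 1 ✓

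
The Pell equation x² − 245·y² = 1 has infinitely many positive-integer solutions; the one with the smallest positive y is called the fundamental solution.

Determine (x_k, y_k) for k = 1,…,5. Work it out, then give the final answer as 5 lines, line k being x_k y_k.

51841 3312
5374978561 343394784
557288527109761 35603857991376
57780789062419261441 3691479203918451648
5990827771012465337616001 382739946785069045776560

d=245: √d = [15; 1,1,1,7,6,7,1,1,1,30] (ℓ=10, even), read p_9/q_9
step 0: (15, 1)  from 15·(1,0) + (0,1)
…
step 4: (360, 23)  from 7·(47,3) + (31,2)
step 5: (2207, 141)  from 6·(360,23) + (47,3)
…
step 8: (33825, 2161)  from 1·(18016,1151) + (15809,1010)
step 9: (51841, 3312)  from 1·(33825,2161) + (18016,1151)
fundamental: x₁=51841, y₁=3312  (since 2687489281 − 245·10969344 = 1)
(51841+3312√245)^2 = 5374978561 + 343394784√245
(51841+3312√245)^3 = 557288527109761 + 35603857991376√245
(51841+3312√245)^4 = 57780789062419261441 + 3691479203918451648√245
(51841+3312√245)^5 = 5990827771012465337616001 + 382739946785069045776560√245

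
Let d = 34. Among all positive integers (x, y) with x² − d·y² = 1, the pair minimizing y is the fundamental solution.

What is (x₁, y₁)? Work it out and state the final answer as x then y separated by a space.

√34 → a₀=5, period (1,4,1,10); ℓ=4 even so k=3
a_0=5:  p_0=5·1+0=5,  q_0=5·0+1=1
…
a_2=4:  p_2=4·6+5=29,  q_2=4·1+1=5
a_3=1:  p_3=1·29+6=35,  q_3=1·5+1=6
(x₁, y₁) = (35, 6);  35² − 34·6² = 1 ✓

35 6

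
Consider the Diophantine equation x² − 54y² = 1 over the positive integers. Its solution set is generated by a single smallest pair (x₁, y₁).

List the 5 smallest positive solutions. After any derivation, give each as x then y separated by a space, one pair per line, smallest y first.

√54 → a₀=7, period (2,1,6,1,2,14); ℓ=6 even so k=5
i=0: a=7 ⇒ p=7, q=1
i=1: a=2 ⇒ p=15, q=2
…
i=3: a=6 ⇒ p=147, q=20
i=4: a=1 ⇒ p=169, q=23
i=5: a=2 ⇒ p=485, q=66
(x₁, y₁) = (485, 66);  485² − 54·66² = 1 ✓
(x_2, y_2) = (485·485 + 54·66·66, 485·66 + 66·485) = (470449, 64020)
(x_3, y_3) = (485·470449 + 54·66·64020, 485·64020 + 66·470449) = (456335045, 62099334)
(x_4, y_4) = (485·456335045 + 54·66·62099334, 485·62099334 + 66·456335045) = (442644523201, 60236289960)
(x_5, y_5) = (485·442644523201 + 54·66·60236289960, 485·60236289960 + 66·442644523201) = (429364731169925, 58429139161866)

485 66
470449 64020
456335045 62099334
442644523201 60236289960
429364731169925 58429139161866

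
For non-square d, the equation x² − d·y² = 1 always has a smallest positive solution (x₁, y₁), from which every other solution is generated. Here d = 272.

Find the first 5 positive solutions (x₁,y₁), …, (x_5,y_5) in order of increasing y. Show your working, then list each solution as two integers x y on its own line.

33 2
2177 132
143649 8710
9478657 574728
625447713 37923338

√272 = [16; 2,32, …], period ℓ=2 (even) → k=1
i=0: a=16 ⇒ p=16, q=1
i=1: a=2 ⇒ p=33, q=2
fundamental: x₁=33, y₁=2  (since 1089 − 272·4 = 1)
(33+2√272)^2 = 2177 + 132√272
(33+2√272)^3 = 143649 + 8710√272
(33+2√272)^4 = 9478657 + 574728√272
(33+2√272)^5 = 625447713 + 37923338√272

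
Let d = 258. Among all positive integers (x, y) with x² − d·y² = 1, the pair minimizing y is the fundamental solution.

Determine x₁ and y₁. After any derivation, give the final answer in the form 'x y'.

257 16

√258 = [16; 16,32, …], period ℓ=2 (even) → k=1
a_0=16:  p_0=16·1+0=16,  q_0=16·0+1=1
a_1=16:  p_1=16·16+1=257,  q_1=16·1+0=16
→ (257, 16).  Check: 257²=66049, 258·16²=66048, difference 1.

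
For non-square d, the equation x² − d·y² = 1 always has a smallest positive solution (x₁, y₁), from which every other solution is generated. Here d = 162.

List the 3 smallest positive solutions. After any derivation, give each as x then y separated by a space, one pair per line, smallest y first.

√162 → a₀=12, period (1,2,1,2,12,2,1,2,1,24); ℓ=10 even so k=9
k=0  a_k=12  p_k/q_k = 12/1
…
k=3  a_k=1  p_k/q_k = 51/4
k=4  a_k=2  p_k/q_k = 140/11
…
k=8  a_k=2  p_k/q_k = 14268/1121
k=9  a_k=1  p_k/q_k = 19601/1540
→ (19601, 1540).  Check: 19601²=384199201, 162·1540²=384199200, difference 1.
(x_2, y_2) = (19601·19601 + 162·1540·1540, 19601·1540 + 1540·19601) = (768398401, 60371080)
(x_3, y_3) = (19601·768398401 + 162·1540·60371080, 19601·60371080 + 1540·768398401) = (30122754096401, 2366667076620)

19601 1540
768398401 60371080
30122754096401 2366667076620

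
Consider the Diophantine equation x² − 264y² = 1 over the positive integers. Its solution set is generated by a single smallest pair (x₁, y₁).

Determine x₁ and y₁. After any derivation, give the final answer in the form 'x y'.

65 4

[16; 4,32] for √264; ℓ=2 ⇒ convergent index 1
i=0: a=16 ⇒ p=16, q=1
i=1: a=4 ⇒ p=65, q=4
fundamental: x₁=65, y₁=4  (since 4225 − 264·16 = 1)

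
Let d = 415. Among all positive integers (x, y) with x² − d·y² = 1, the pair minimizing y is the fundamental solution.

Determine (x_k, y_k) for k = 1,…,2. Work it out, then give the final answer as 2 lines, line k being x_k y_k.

18412804 903849
678062702284831 33284788965192

√415 → a₀=20, period (2,1,2,4,6,…,1,2,40); ℓ=16 even so k=15
step 0: (20, 1)  from 20·(1,0) + (0,1)
step 1: (41, 2)  from 2·(20,1) + (1,0)
step 2: (61, 3)  from 1·(41,2) + (20,1)
step 3: (163, 8)  from 2·(61,3) + (41,2)
step 4: (713, 35)  from 4·(163,8) + (61,3)
step 5: (4441, 218)  from 6·(713,35) + (163,8)
step 6: (5154, 253)  from 1·(4441,218) + (713,35)
…
step 8: (33939, 1666)  from 3·(9595,471) + (5154,253)
step 9: (43534, 2137)  from 1·(33939,1666) + (9595,471)
step 10: (77473, 3803)  from 1·(43534,2137) + (33939,1666)
step 11: (508372, 24955)  from 6·(77473,3803) + (43534,2137)
step 12: (2110961, 103623)  from 4·(508372,24955) + (77473,3803)
step 13: (4730294, 232201)  from 2·(2110961,103623) + (508372,24955)
step 14: (6841255, 335824)  from 1·(4730294,232201) + (2110961,103623)
step 15: (18412804, 903849)  from 2·(6841255,335824) + (4730294,232201)
fundamental: x₁=18412804, y₁=903849  (since 339031351142416 − 415·816943014801 = 1)
k=2:  x_2 = 18412804·18412804+415·903849·903849 = 678062702284831,  y_2 = 18412804·903849+903849·18412804 = 33284788965192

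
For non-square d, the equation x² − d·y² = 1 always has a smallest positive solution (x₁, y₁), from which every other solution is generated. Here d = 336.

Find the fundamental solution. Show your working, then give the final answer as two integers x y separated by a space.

d=336: √d = [18; 3,36] (ℓ=2, even), read p_1/q_1
a_0=18:  p_0=18·1+0=18,  q_0=18·0+1=1
a_1=3:  p_1=3·18+1=55,  q_1=3·1+0=3
→ (55, 3).  Check: 55²=3025, 336·3²=3024, difference 1.

55 3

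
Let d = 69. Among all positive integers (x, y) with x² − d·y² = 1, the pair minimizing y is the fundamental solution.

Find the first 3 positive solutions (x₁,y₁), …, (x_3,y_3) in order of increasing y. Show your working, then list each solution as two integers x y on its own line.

√69 = [8; 3,3,1,4,1,3,3,16, …], period ℓ=8 (even) → k=7
step 0: (8, 1)  from 8·(1,0) + (0,1)
step 1: (25, 3)  from 3·(8,1) + (1,0)
step 2: (83, 10)  from 3·(25,3) + (8,1)
step 3: (108, 13)  from 1·(83,10) + (25,3)
…
step 6: (2384, 287)  from 3·(623,75) + (515,62)
step 7: (7775, 936)  from 3·(2384,287) + (623,75)
→ (7775, 936).  Check: 7775²=60450625, 69·936²=60450624, difference 1.
n=2: (7775,936)∘(7775,936) = (7775·7775+69·936·936, 7775·936+936·7775) = (120901249,14554800)
n=3: (120901249,14554800)∘(7775,936) = (7775·120901249+69·936·14554800, 7775·14554800+936·120901249) = (1880014414175,226327139064)

7775 936
120901249 14554800
1880014414175 226327139064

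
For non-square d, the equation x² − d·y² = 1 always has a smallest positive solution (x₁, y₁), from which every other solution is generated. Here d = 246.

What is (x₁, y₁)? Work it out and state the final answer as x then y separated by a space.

88805 5662

[15; 1,2,5,1,14,1,5,2,1,30] for √246; ℓ=10 ⇒ convergent index 9
a_0=15:  p_0=15·1+0=15,  q_0=15·0+1=1
…
a_4=1:  p_4=1·251+47=298,  q_4=1·16+3=19
…
a_6=1:  p_6=1·4423+298=4721,  q_6=1·282+19=301
…
a_8=2:  p_8=2·28028+4721=60777,  q_8=2·1787+301=3875
a_9=1:  p_9=1·60777+28028=88805,  q_9=1·3875+1787=5662
fundamental: x₁=88805, y₁=5662  (since 7886328025 − 246·32058244 = 1)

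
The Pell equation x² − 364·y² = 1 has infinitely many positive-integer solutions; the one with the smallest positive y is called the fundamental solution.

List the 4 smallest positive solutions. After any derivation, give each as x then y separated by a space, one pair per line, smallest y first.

4954951 259710
49103078824801 2573700648420
486606699052048124551 25505121203178395130
4822224700149240710505379201 252753251621617410554928840

√364 = [19; 12,1,2,3,1,8,1,3,2,1,12,38, …], period ℓ=12 (even) → k=11
a_0=19:  p_0=19·1+0=19,  q_0=19·0+1=1
a_1=12:  p_1=12·19+1=229,  q_1=12·1+0=12
a_2=1:  p_2=1·229+19=248,  q_2=1·12+1=13
a_3=2:  p_3=2·248+229=725,  q_3=2·13+12=38
a_4=3:  p_4=3·725+248=2423,  q_4=3·38+13=127
a_5=1:  p_5=1·2423+725=3148,  q_5=1·127+38=165
…
a_9=2:  p_9=2·119872+30755=270499,  q_9=2·6283+1612=14178
a_10=1:  p_10=1·270499+119872=390371,  q_10=1·14178+6283=20461
a_11=12:  p_11=12·390371+270499=4954951,  q_11=12·20461+14178=259710
fundamental: x₁=4954951, y₁=259710  (since 24551539412401 − 364·67449284100 = 1)
k=2:  x_2 = 4954951·4954951+364·259710·259710 = 49103078824801,  y_2 = 4954951·259710+259710·4954951 = 2573700648420
k=3:  x_3 = 4954951·49103078824801+364·259710·2573700648420 = 486606699052048124551,  y_3 = 4954951·2573700648420+259710·49103078824801 = 25505121203178395130
k=4:  x_4 = 4954951·486606699052048124551+364·259710·25505121203178395130 = 4822224700149240710505379201,  y_4 = 4954951·25505121203178395130+259710·486606699052048124551 = 252753251621617410554928840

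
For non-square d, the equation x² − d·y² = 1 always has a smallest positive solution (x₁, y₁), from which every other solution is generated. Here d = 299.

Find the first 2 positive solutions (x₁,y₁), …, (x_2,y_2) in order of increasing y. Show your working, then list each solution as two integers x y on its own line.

[17; 3,2,3,34] for √299; ℓ=4 ⇒ convergent index 3
step 0: (17, 1)  from 17·(1,0) + (0,1)
…
step 2: (121, 7)  from 2·(52,3) + (17,1)
step 3: (415, 24)  from 3·(121,7) + (52,3)
→ (415, 24).  Check: 415²=172225, 299·24²=172224, difference 1.
k=2:  x_2 = 415·415+299·24·24 = 344449,  y_2 = 415·24+24·415 = 19920

415 24
344449 19920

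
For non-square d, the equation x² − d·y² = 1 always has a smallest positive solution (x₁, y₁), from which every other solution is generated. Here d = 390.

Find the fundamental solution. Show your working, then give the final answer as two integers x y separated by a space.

79 4

√390 = [19; 1,2,1,38, …], period ℓ=4 (even) → k=3
k=0  a_k=19  p_k/q_k = 19/1
k=1  a_k=1  p_k/q_k = 20/1
k=2  a_k=2  p_k/q_k = 59/3
k=3  a_k=1  p_k/q_k = 79/4
(x₁, y₁) = (79, 4);  79² − 390·4² = 1 ✓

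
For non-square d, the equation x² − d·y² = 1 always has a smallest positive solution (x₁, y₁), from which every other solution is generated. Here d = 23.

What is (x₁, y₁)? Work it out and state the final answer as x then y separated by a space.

√23 → a₀=4, period (1,3,1,8); ℓ=4 even so k=3
i=0: a=4 ⇒ p=4, q=1
i=1: a=1 ⇒ p=5, q=1
i=2: a=3 ⇒ p=19, q=4
i=3: a=1 ⇒ p=24, q=5
(x₁, y₁) = (24, 5);  24² − 23·5² = 1 ✓

24 5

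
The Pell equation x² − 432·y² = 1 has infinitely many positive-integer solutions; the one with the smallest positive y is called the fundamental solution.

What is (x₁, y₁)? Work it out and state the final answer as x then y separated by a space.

1351 65

d=432: √d = [20; 1,3,1,1,1,3,1,40] (ℓ=8, even), read p_7/q_7
i=0: a=20 ⇒ p=20, q=1
…
i=3: a=1 ⇒ p=104, q=5
…
i=5: a=1 ⇒ p=291, q=14
i=6: a=3 ⇒ p=1060, q=51
i=7: a=1 ⇒ p=1351, q=65
→ (1351, 65).  Check: 1351²=1825201, 432·65²=1825200, difference 1.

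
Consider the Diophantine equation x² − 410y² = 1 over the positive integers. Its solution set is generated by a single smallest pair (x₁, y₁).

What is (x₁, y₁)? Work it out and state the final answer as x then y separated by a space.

81 4

√410 → a₀=20, period (4,40); ℓ=2 even so k=1
a_0=20:  p_0=20·1+0=20,  q_0=20·0+1=1
a_1=4:  p_1=4·20+1=81,  q_1=4·1+0=4
(x₁, y₁) = (81, 4);  81² − 410·4² = 1 ✓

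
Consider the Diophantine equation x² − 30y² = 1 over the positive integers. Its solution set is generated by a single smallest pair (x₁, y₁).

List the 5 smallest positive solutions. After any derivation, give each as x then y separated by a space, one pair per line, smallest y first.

√30 = [5; 2,10, …], period ℓ=2 (even) → k=1
step 0: (5, 1)  from 5·(1,0) + (0,1)
step 1: (11, 2)  from 2·(5,1) + (1,0)
(x₁, y₁) = (11, 2);  11² − 30·2² = 1 ✓
(x_2, y_2) = (11·11 + 30·2·2, 11·2 + 2·11) = (241, 44)
(x_3, y_3) = (11·241 + 30·2·44, 11·44 + 2·241) = (5291, 966)
(x_4, y_4) = (11·5291 + 30·2·966, 11·966 + 2·5291) = (116161, 21208)
(x_5, y_5) = (11·116161 + 30·2·21208, 11·21208 + 2·116161) = (2550251, 465610)

11 2
241 44
5291 966
116161 21208
2550251 465610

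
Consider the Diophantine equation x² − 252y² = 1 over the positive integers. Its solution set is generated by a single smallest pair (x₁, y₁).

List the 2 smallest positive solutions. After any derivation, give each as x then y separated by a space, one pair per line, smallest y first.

127 8
32257 2032

√252 = [15; 1,6,1,30, …], period ℓ=4 (even) → k=3
i=0: a=15 ⇒ p=15, q=1
i=1: a=1 ⇒ p=16, q=1
i=2: a=6 ⇒ p=111, q=7
i=3: a=1 ⇒ p=127, q=8
(x₁, y₁) = (127, 8);  127² − 252·8² = 1 ✓
k=2:  x_2 = 127·127+252·8·8 = 32257,  y_2 = 127·8+8·127 = 2032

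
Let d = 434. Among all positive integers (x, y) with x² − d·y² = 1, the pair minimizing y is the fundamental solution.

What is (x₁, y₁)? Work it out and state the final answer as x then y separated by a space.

√434 = [20; 1,4,1,40, …], period ℓ=4 (even) → k=3
step 0: (20, 1)  from 20·(1,0) + (0,1)
step 1: (21, 1)  from 1·(20,1) + (1,0)
step 2: (104, 5)  from 4·(21,1) + (20,1)
step 3: (125, 6)  from 1·(104,5) + (21,1)
→ (125, 6).  Check: 125²=15625, 434·6²=15624, difference 1.

125 6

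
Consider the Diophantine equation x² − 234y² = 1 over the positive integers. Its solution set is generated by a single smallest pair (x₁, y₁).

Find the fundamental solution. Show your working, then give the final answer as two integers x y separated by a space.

5201 340

d=234: √d = [15; 3,2,1,2,1,2,3,30] (ℓ=8, even), read p_7/q_7
k=0  a_k=15  p_k/q_k = 15/1
k=1  a_k=3  p_k/q_k = 46/3
k=2  a_k=2  p_k/q_k = 107/7
…
k=4  a_k=2  p_k/q_k = 413/27
k=5  a_k=1  p_k/q_k = 566/37
k=6  a_k=2  p_k/q_k = 1545/101
k=7  a_k=3  p_k/q_k = 5201/340
fundamental: x₁=5201, y₁=340  (since 27050401 − 234·115600 = 1)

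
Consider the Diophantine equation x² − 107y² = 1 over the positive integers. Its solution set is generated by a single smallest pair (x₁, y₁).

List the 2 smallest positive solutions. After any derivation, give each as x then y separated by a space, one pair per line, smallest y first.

962 93
1850887 178932

d=107: √d = [10; 2,1,9,1,2,20] (ℓ=6, even), read p_5/q_5
i=0: a=10 ⇒ p=10, q=1
…
i=2: a=1 ⇒ p=31, q=3
i=3: a=9 ⇒ p=300, q=29
i=4: a=1 ⇒ p=331, q=32
i=5: a=2 ⇒ p=962, q=93
(x₁, y₁) = (962, 93);  962² − 107·93² = 1 ✓
(x_2, y_2) = (962·962 + 107·93·93, 962·93 + 93·962) = (1850887, 178932)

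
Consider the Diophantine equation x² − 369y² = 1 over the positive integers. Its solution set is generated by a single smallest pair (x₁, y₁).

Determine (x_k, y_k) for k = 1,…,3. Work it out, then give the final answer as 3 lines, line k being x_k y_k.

8396801 437120
141012534067201 7340819306240
2368108374136006451201 123278797782910239360

[19; 4,1,3,2,7,4,7,2,3,1,4,38] for √369; ℓ=12 ⇒ convergent index 11
k=0  a_k=19  p_k/q_k = 19/1
k=1  a_k=4  p_k/q_k = 77/4
k=2  a_k=1  p_k/q_k = 96/5
k=3  a_k=3  p_k/q_k = 365/19
…
k=5  a_k=7  p_k/q_k = 6147/320
k=6  a_k=4  p_k/q_k = 25414/1323
k=7  a_k=7  p_k/q_k = 184045/9581
k=8  a_k=2  p_k/q_k = 393504/20485
k=9  a_k=3  p_k/q_k = 1364557/71036
k=10  a_k=1  p_k/q_k = 1758061/91521
k=11  a_k=4  p_k/q_k = 8396801/437120
fundamental: x₁=8396801, y₁=437120  (since 70506267033601 − 369·191073894400 = 1)
(8396801+437120√369)^2 = 141012534067201 + 7340819306240√369
(8396801+437120√369)^3 = 2368108374136006451201 + 123278797782910239360√369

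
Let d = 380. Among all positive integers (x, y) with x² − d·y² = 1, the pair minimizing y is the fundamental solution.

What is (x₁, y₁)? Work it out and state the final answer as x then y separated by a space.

39 2

√380 = [19; 2,38, …], period ℓ=2 (even) → k=1
i=0: a=19 ⇒ p=19, q=1
i=1: a=2 ⇒ p=39, q=2
fundamental: x₁=39, y₁=2  (since 1521 − 380·4 = 1)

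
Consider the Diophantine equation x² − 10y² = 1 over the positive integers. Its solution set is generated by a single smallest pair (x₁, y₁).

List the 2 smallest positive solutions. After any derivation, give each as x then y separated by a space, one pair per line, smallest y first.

√10 → a₀=3, period (6); ℓ=1 odd so k=1
k=0  a_k=3  p_k/q_k = 3/1
k=1  a_k=6  p_k/q_k = 19/6
fundamental: x₁=19, y₁=6  (since 361 − 10·36 = 1)
(x_2, y_2) = (19·19 + 10·6·6, 19·6 + 6·19) = (721, 228)

19 6
721 228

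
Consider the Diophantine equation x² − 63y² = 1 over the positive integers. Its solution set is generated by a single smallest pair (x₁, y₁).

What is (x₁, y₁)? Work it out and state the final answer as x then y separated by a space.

8 1

√63 = [7; 1,14, …], period ℓ=2 (even) → k=1
k=0  a_k=7  p_k/q_k = 7/1
k=1  a_k=1  p_k/q_k = 8/1
fundamental: x₁=8, y₁=1  (since 64 − 63·1 = 1)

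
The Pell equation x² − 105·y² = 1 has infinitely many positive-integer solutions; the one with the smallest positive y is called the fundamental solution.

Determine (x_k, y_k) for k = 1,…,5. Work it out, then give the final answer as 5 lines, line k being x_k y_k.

√105 → a₀=10, period (4,20); ℓ=2 even so k=1
a_0=10:  p_0=10·1+0=10,  q_0=10·0+1=1
a_1=4:  p_1=4·10+1=41,  q_1=4·1+0=4
→ (41, 4).  Check: 41²=1681, 105·4²=1680, difference 1.
k=2:  x_2 = 41·41+105·4·4 = 3361,  y_2 = 41·4+4·41 = 328
k=3:  x_3 = 41·3361+105·4·328 = 275561,  y_3 = 41·328+4·3361 = 26892
k=4:  x_4 = 41·275561+105·4·26892 = 22592641,  y_4 = 41·26892+4·275561 = 2204816
k=5:  x_5 = 41·22592641+105·4·2204816 = 1852321001,  y_5 = 41·2204816+4·22592641 = 180768020

41 4
3361 328
275561 26892
22592641 2204816
1852321001 180768020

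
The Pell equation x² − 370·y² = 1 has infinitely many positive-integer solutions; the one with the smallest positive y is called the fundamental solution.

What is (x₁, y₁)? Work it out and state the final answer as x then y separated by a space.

√370 = [19; 4,4,38, …], period ℓ=3 (odd) → k=5
i=0: a=19 ⇒ p=19, q=1
i=1: a=4 ⇒ p=77, q=4
…
i=4: a=4 ⇒ p=50339, q=2617
i=5: a=4 ⇒ p=213859, q=11118
fundamental: x₁=213859, y₁=11118  (since 45735671881 − 370·123609924 = 1)

213859 11118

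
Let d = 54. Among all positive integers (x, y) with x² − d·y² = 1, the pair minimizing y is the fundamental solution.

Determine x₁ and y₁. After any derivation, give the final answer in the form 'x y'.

√54 → a₀=7, period (2,1,6,1,2,14); ℓ=6 even so k=5
k=0  a_k=7  p_k/q_k = 7/1
…
k=4  a_k=1  p_k/q_k = 169/23
k=5  a_k=2  p_k/q_k = 485/66
(x₁, y₁) = (485, 66);  485² − 54·66² = 1 ✓

485 66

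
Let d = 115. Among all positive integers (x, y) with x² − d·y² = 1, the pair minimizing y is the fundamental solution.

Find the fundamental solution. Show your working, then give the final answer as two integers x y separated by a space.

1126 105

[10; 1,2,1,1,1,1,1,2,1,20] for √115; ℓ=10 ⇒ convergent index 9
a_0=10:  p_0=10·1+0=10,  q_0=10·0+1=1
a_1=1:  p_1=1·10+1=11,  q_1=1·1+0=1
a_2=2:  p_2=2·11+10=32,  q_2=2·1+1=3
a_3=1:  p_3=1·32+11=43,  q_3=1·3+1=4
…
a_5=1:  p_5=1·75+43=118,  q_5=1·7+4=11
a_6=1:  p_6=1·118+75=193,  q_6=1·11+7=18
a_7=1:  p_7=1·193+118=311,  q_7=1·18+11=29
a_8=2:  p_8=2·311+193=815,  q_8=2·29+18=76
a_9=1:  p_9=1·815+311=1126,  q_9=1·76+29=105
fundamental: x₁=1126, y₁=105  (since 1267876 − 115·11025 = 1)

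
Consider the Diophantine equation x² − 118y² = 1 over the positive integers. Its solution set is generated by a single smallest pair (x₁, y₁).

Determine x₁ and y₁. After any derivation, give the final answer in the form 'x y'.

d=118: √d = [10; 1,6,3,2,10,2,3,6,1,20] (ℓ=10, even), read p_9/q_9
i=0: a=10 ⇒ p=10, q=1
…
i=2: a=6 ⇒ p=76, q=7
i=3: a=3 ⇒ p=239, q=22
i=4: a=2 ⇒ p=554, q=51
…
i=8: a=6 ⇒ p=264802, q=24377
i=9: a=1 ⇒ p=306917, q=28254
fundamental: x₁=306917, y₁=28254  (since 94198044889 − 118·798288516 = 1)

306917 28254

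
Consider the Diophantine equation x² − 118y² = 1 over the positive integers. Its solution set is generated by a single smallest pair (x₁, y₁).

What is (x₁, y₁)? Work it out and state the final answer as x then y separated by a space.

306917 28254

d=118: √d = [10; 1,6,3,2,10,2,3,6,1,20] (ℓ=10, even), read p_9/q_9
k=0  a_k=10  p_k/q_k = 10/1
…
k=2  a_k=6  p_k/q_k = 76/7
…
k=4  a_k=2  p_k/q_k = 554/51
…
k=7  a_k=3  p_k/q_k = 42115/3877
k=8  a_k=6  p_k/q_k = 264802/24377
k=9  a_k=1  p_k/q_k = 306917/28254
(x₁, y₁) = (306917, 28254);  306917² − 118·28254² = 1 ✓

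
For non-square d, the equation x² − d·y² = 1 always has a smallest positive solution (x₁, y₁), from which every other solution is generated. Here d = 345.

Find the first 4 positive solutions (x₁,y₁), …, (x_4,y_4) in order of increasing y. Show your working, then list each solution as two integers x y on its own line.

6761 364
91422241 4922008
1236211536041 66555391812
16716052298924161 899962003159856

d=345: √d = [18; 1,1,2,1,6,1,2,1,1,36] (ℓ=10, even), read p_9/q_9
a_0=18:  p_0=18·1+0=18,  q_0=18·0+1=1
…
a_3=2:  p_3=2·37+19=93,  q_3=2·2+1=5
…
a_6=1:  p_6=1·873+130=1003,  q_6=1·47+7=54
a_7=2:  p_7=2·1003+873=2879,  q_7=2·54+47=155
a_8=1:  p_8=1·2879+1003=3882,  q_8=1·155+54=209
a_9=1:  p_9=1·3882+2879=6761,  q_9=1·209+155=364
→ (6761, 364).  Check: 6761²=45711121, 345·364²=45711120, difference 1.
k=2:  x_2 = 6761·6761+345·364·364 = 91422241,  y_2 = 6761·364+364·6761 = 4922008
k=3:  x_3 = 6761·91422241+345·364·4922008 = 1236211536041,  y_3 = 6761·4922008+364·91422241 = 66555391812
k=4:  x_4 = 6761·1236211536041+345·364·66555391812 = 16716052298924161,  y_4 = 6761·66555391812+364·1236211536041 = 899962003159856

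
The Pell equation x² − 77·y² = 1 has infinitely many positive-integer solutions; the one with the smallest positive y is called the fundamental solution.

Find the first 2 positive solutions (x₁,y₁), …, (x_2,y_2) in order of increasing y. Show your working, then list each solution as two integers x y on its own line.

√77 → a₀=8, period (1,3,2,3,1,16); ℓ=6 even so k=5
k=0  a_k=8  p_k/q_k = 8/1
k=1  a_k=1  p_k/q_k = 9/1
k=2  a_k=3  p_k/q_k = 35/4
k=3  a_k=2  p_k/q_k = 79/9
k=4  a_k=3  p_k/q_k = 272/31
k=5  a_k=1  p_k/q_k = 351/40
fundamental: x₁=351, y₁=40  (since 123201 − 77·1600 = 1)
k=2:  x_2 = 351·351+77·40·40 = 246401,  y_2 = 351·40+40·351 = 28080

351 40
246401 28080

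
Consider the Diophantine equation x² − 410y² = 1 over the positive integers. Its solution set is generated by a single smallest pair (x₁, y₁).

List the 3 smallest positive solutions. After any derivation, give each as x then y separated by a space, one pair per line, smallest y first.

d=410: √d = [20; 4,40] (ℓ=2, even), read p_1/q_1
a_0=20:  p_0=20·1+0=20,  q_0=20·0+1=1
a_1=4:  p_1=4·20+1=81,  q_1=4·1+0=4
fundamental: x₁=81, y₁=4  (since 6561 − 410·16 = 1)
(81+4√410)^2 = 13121 + 648√410
(81+4√410)^3 = 2125521 + 104972√410

81 4
13121 648
2125521 104972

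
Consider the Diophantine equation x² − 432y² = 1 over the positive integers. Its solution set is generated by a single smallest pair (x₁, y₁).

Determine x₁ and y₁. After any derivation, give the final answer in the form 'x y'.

d=432: √d = [20; 1,3,1,1,1,3,1,40] (ℓ=8, even), read p_7/q_7
step 0: (20, 1)  from 20·(1,0) + (0,1)
…
step 3: (104, 5)  from 1·(83,4) + (21,1)
step 4: (187, 9)  from 1·(104,5) + (83,4)
step 5: (291, 14)  from 1·(187,9) + (104,5)
step 6: (1060, 51)  from 3·(291,14) + (187,9)
step 7: (1351, 65)  from 1·(1060,51) + (291,14)
(x₁, y₁) = (1351, 65);  1351² − 432·65² = 1 ✓

1351 65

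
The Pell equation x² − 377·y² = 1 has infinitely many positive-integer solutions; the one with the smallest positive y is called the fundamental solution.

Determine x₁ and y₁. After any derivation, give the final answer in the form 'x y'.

233 12

√377 = [19; 2,2,2,38, …], period ℓ=4 (even) → k=3
i=0: a=19 ⇒ p=19, q=1
i=1: a=2 ⇒ p=39, q=2
i=2: a=2 ⇒ p=97, q=5
i=3: a=2 ⇒ p=233, q=12
fundamental: x₁=233, y₁=12  (since 54289 − 377·144 = 1)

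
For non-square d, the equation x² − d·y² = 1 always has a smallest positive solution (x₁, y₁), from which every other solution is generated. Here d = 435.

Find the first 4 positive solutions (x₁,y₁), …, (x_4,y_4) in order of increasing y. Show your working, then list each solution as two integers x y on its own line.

146 7
42631 2044
12448106 596841
3634804321 174275528

[20; 1,5,1,40] for √435; ℓ=4 ⇒ convergent index 3
k=0  a_k=20  p_k/q_k = 20/1
k=1  a_k=1  p_k/q_k = 21/1
k=2  a_k=5  p_k/q_k = 125/6
k=3  a_k=1  p_k/q_k = 146/7
→ (146, 7).  Check: 146²=21316, 435·7²=21315, difference 1.
n=2: (146,7)∘(146,7) = (146·146+435·7·7, 146·7+7·146) = (42631,2044)
n=3: (42631,2044)∘(146,7) = (146·42631+435·7·2044, 146·2044+7·42631) = (12448106,596841)
n=4: (12448106,596841)∘(146,7) = (146·12448106+435·7·596841, 146·596841+7·12448106) = (3634804321,174275528)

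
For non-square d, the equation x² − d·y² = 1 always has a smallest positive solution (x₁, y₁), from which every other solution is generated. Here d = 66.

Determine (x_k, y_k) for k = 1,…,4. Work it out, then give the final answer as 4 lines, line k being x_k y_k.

[8; 8,16] for √66; ℓ=2 ⇒ convergent index 1
i=0: a=8 ⇒ p=8, q=1
i=1: a=8 ⇒ p=65, q=8
(x₁, y₁) = (65, 8);  65² − 66·8² = 1 ✓
k=2:  x_2 = 65·65+66·8·8 = 8449,  y_2 = 65·8+8·65 = 1040
k=3:  x_3 = 65·8449+66·8·1040 = 1098305,  y_3 = 65·1040+8·8449 = 135192
k=4:  x_4 = 65·1098305+66·8·135192 = 142771201,  y_4 = 65·135192+8·1098305 = 17573920

65 8
8449 1040
1098305 135192
142771201 17573920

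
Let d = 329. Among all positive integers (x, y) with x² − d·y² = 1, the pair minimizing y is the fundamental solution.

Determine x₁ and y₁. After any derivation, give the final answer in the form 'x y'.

√329 = [18; 7,4,2,1,1,4,1,1,2,4,7,36, …], period ℓ=12 (even) → k=11
a_0=18:  p_0=18·1+0=18,  q_0=18·0+1=1
a_1=7:  p_1=7·18+1=127,  q_1=7·1+0=7
…
a_5=1:  p_5=1·1705+1179=2884,  q_5=1·94+65=159
a_6=4:  p_6=4·2884+1705=13241,  q_6=4·159+94=730
…
a_8=1:  p_8=1·16125+13241=29366,  q_8=1·889+730=1619
…
a_10=4:  p_10=4·74857+29366=328794,  q_10=4·4127+1619=18127
a_11=7:  p_11=7·328794+74857=2376415,  q_11=7·18127+4127=131016
(x₁, y₁) = (2376415, 131016);  2376415² − 329·131016² = 1 ✓

2376415 131016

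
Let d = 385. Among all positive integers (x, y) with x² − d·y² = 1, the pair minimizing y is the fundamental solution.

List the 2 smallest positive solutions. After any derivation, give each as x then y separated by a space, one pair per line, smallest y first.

95831 4884
18367161121 936077208

√385 → a₀=19, period (1,1,1,1,1,…,1,1,38); ℓ=16 even so k=15
i=0: a=19 ⇒ p=19, q=1
i=1: a=1 ⇒ p=20, q=1
…
i=3: a=1 ⇒ p=59, q=3
i=4: a=1 ⇒ p=98, q=5
…
i=10: a=3 ⇒ p=10262, q=523
i=11: a=1 ⇒ p=13009, q=663
…
i=13: a=1 ⇒ p=36280, q=1849
i=14: a=1 ⇒ p=59551, q=3035
i=15: a=1 ⇒ p=95831, q=4884
→ (95831, 4884).  Check: 95831²=9183580561, 385·4884²=9183580560, difference 1.
k=2:  x_2 = 95831·95831+385·4884·4884 = 18367161121,  y_2 = 95831·4884+4884·95831 = 936077208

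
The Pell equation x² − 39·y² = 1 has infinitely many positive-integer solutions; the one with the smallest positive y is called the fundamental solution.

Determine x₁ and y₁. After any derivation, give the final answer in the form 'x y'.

25 4

d=39: √d = [6; 4,12] (ℓ=2, even), read p_1/q_1
a_0=6:  p_0=6·1+0=6,  q_0=6·0+1=1
a_1=4:  p_1=4·6+1=25,  q_1=4·1+0=4
fundamental: x₁=25, y₁=4  (since 625 − 39·16 = 1)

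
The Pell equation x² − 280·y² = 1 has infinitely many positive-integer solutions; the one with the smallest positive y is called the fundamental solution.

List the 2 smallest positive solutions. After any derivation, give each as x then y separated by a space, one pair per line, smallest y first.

[16; 1,2,1,2,1,32] for √280; ℓ=6 ⇒ convergent index 5
step 0: (16, 1)  from 16·(1,0) + (0,1)
step 1: (17, 1)  from 1·(16,1) + (1,0)
…
step 4: (184, 11)  from 2·(67,4) + (50,3)
step 5: (251, 15)  from 1·(184,11) + (67,4)
→ (251, 15).  Check: 251²=63001, 280·15²=63000, difference 1.
(x_2, y_2) = (251·251 + 280·15·15, 251·15 + 15·251) = (126001, 7530)

251 15
126001 7530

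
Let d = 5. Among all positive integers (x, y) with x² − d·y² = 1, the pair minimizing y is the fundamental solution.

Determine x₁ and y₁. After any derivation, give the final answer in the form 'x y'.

9 4

[2; 4] for √5; ℓ=1 ⇒ convergent index 1
i=0: a=2 ⇒ p=2, q=1
i=1: a=4 ⇒ p=9, q=4
(x₁, y₁) = (9, 4);  9² − 5·4² = 1 ✓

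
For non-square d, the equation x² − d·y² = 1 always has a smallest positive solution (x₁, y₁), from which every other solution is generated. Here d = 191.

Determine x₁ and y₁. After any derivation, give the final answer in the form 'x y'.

d=191: √d = [13; 1,4,1,1,3,…,4,1,26] (ℓ=16, even), read p_15/q_15
step 0: (13, 1)  from 13·(1,0) + (0,1)
…
step 3: (83, 6)  from 1·(69,5) + (14,1)
step 4: (152, 11)  from 1·(83,6) + (69,5)
…
step 6: (1230, 89)  from 2·(539,39) + (152,11)
step 7: (2999, 217)  from 2·(1230,89) + (539,39)
step 8: (40217, 2910)  from 13·(2999,217) + (1230,89)
step 9: (83433, 6037)  from 2·(40217,2910) + (2999,217)
step 10: (207083, 14984)  from 2·(83433,6037) + (40217,2910)
step 11: (704682, 50989)  from 3·(207083,14984) + (83433,6037)
…
step 13: (1616447, 116962)  from 1·(911765,65973) + (704682,50989)
step 14: (7377553, 533821)  from 4·(1616447,116962) + (911765,65973)
step 15: (8994000, 650783)  from 1·(7377553,533821) + (1616447,116962)
→ (8994000, 650783).  Check: 8994000²=80892036000000, 191·650783²=80892035999999, difference 1.

8994000 650783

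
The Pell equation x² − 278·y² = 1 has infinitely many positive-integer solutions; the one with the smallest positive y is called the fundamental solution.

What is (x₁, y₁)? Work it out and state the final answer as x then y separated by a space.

2501 150

[16; 1,2,16,2,1,32] for √278; ℓ=6 ⇒ convergent index 5
k=0  a_k=16  p_k/q_k = 16/1
k=1  a_k=1  p_k/q_k = 17/1
k=2  a_k=2  p_k/q_k = 50/3
…
k=4  a_k=2  p_k/q_k = 1684/101
k=5  a_k=1  p_k/q_k = 2501/150
(x₁, y₁) = (2501, 150);  2501² − 278·150² = 1 ✓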